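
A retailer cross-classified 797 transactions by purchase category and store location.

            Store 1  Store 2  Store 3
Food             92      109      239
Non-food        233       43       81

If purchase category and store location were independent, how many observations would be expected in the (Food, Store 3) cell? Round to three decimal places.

176.662

Row total (Food) = 440; column total (Store 3) = 320; grand total N = 797.
Expected count = (row total × column total) / N = 440 × 320 / 797 = 176.662.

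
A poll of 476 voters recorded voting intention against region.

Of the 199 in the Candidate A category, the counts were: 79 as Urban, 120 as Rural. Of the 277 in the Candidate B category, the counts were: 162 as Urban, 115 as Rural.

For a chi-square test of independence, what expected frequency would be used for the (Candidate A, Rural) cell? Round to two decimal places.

98.25

Row total (Candidate A) = 199; column total (Rural) = 235; grand total N = 476.
Expected count = (row total × column total) / N = 199 × 235 / 476 = 98.25.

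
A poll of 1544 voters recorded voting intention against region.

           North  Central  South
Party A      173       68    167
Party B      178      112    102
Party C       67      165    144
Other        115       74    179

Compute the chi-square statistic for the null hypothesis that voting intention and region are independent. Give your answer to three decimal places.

141.074

Row totals: 408, 392, 376, 368. Column totals: 533, 419, 592. Grand total N = 1544.
Expected counts (row total × column total / N):
  Party A, North: 408×533/1544 = 140.8446
  Party A, Central: 408×419/1544 = 110.7202
  Party A, South: 408×592/1544 = 156.4352
  Party B, North: 392×533/1544 = 135.3212
  Party B, Central: 392×419/1544 = 106.3782
  Party B, South: 392×592/1544 = 150.3005
  Party C, North: 376×533/1544 = 129.7979
  Party C, Central: 376×419/1544 = 102.0363
  Party C, South: 376×592/1544 = 144.1658
  Other, North: 368×533/1544 = 127.0363
  Other, Central: 368×419/1544 = 99.8653
  Other, South: 368×592/1544 = 141.0984
Contributions (O − E)²/E:
  (173 − 140.8446)²/140.8446 = 7.3412
  (68 − 110.7202)²/110.7202 = 16.4831
  (167 − 156.4352)²/156.4352 = 0.7135
  (178 − 135.3212)²/135.3212 = 13.4604
  (112 − 106.3782)²/106.3782 = 0.2971
  (102 − 150.3005)²/150.3005 = 15.5218
  (67 − 129.7979)²/129.7979 = 30.3824
  (165 − 102.0363)²/102.0363 = 38.8531
  (144 − 144.1658)²/144.1658 = 0.0002
  (115 − 127.0363)²/127.0363 = 1.1404
  (74 − 99.8653)²/99.8653 = 6.6992
  (179 − 141.0984)²/141.0984 = 10.1811
χ² = 7.3412 + 16.4831 + 0.7135 + 13.4604 + 0.2971 + 15.5218 + 30.3824 + 38.8531 + 0.0002 + 1.1404 + 6.6992 + 10.1811 = 141.074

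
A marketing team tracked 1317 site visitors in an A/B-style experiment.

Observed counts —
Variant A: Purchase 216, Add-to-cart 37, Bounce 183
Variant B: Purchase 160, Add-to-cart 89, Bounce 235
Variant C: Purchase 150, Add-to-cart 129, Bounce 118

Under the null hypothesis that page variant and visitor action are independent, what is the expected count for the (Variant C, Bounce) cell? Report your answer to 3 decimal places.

Row total (Variant C) = 397; column total (Bounce) = 536; grand total N = 1317.
Expected count = (row total × column total) / N = 397 × 536 / 1317 = 161.573.

161.573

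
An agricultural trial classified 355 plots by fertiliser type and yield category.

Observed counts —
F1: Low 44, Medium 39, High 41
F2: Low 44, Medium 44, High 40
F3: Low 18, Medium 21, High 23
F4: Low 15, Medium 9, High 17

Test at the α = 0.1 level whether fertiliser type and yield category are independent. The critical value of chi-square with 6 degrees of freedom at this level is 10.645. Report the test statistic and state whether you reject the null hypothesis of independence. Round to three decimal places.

Row totals: 124, 128, 62, 41. Column totals: 121, 113, 121. Grand total N = 355.
Expected counts (row total × column total / N):
  F1, Low: 124×121/355 = 42.2648
  F1, Medium: 124×113/355 = 39.4704
  F1, High: 124×121/355 = 42.2648
  F2, Low: 128×121/355 = 43.6282
  F2, Medium: 128×113/355 = 40.7437
  F2, High: 128×121/355 = 43.6282
  F3, Low: 62×121/355 = 21.1324
  F3, Medium: 62×113/355 = 19.7352
  F3, High: 62×121/355 = 21.1324
  F4, Low: 41×121/355 = 13.9746
  F4, Medium: 41×113/355 = 13.0507
  F4, High: 41×121/355 = 13.9746
Contributions (O − E)²/E:
  (44 − 42.2648)²/42.2648 = 0.0712
  (39 − 39.4704)²/39.4704 = 0.0056
  (41 − 42.2648)²/42.2648 = 0.0378
  (44 − 43.6282)²/43.6282 = 0.0032
  (44 − 40.7437)²/40.7437 = 0.2602
  (40 − 43.6282)²/43.6282 = 0.3017
  (18 − 21.1324)²/21.1324 = 0.4643
  (21 − 19.7352)²/19.7352 = 0.0811
  (23 − 21.1324)²/21.1324 = 0.1651
  (15 − 13.9746)²/13.9746 = 0.0752
  (9 − 13.0507)²/13.0507 = 1.2573
  (17 − 13.9746)²/13.9746 = 0.6550
χ² = 0.0712 + 0.0056 + 0.0378 + 0.0032 + 0.2602 + 0.3017 + 0.4643 + 0.0811 + 0.1651 + 0.0752 + 1.2573 + 0.6550 = 3.378
df = (4−1)(3−1) = 6. Since 3.378 < 10.645, fail to reject the null hypothesis of independence at α = 0.1.

3.378; fail to reject H₀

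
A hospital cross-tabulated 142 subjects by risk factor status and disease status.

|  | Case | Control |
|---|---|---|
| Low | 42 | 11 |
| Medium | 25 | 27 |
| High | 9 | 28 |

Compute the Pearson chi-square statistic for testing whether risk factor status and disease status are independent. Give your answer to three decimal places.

27.397

Row totals: 53, 52, 37. Column totals: 76, 66. Grand total N = 142.
Expected counts (row total × column total / N):
  Low, Case: 53×76/142 = 28.3662
  Low, Control: 53×66/142 = 24.6338
  Medium, Case: 52×76/142 = 27.8310
  Medium, Control: 52×66/142 = 24.1690
  High, Case: 37×76/142 = 19.8028
  High, Control: 37×66/142 = 17.1972
Contributions (O − E)²/E:
  (42 − 28.3662)²/28.3662 = 6.5529
  (11 − 24.6338)²/24.6338 = 7.5458
  (25 − 27.8310)²/27.8310 = 0.2880
  (27 − 24.1690)²/24.1690 = 0.3316
  (9 − 19.8028)²/19.8028 = 5.8931
  (28 − 17.1972)²/17.1972 = 6.7860
χ² = 6.5529 + 7.5458 + 0.2880 + 0.3316 + 5.8931 + 6.7860 = 27.397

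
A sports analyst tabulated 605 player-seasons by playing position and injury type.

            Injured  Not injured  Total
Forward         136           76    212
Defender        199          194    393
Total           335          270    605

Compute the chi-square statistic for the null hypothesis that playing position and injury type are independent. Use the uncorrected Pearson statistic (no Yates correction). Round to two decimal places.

10.18

Grand total N = 605.
Expected counts (row total × column total / N):
  Forward, Injured: 212×335/605 = 117.3884
  Forward, Not injured: 212×270/605 = 94.6116
  Defender, Injured: 393×335/605 = 217.6116
  Defender, Not injured: 393×270/605 = 175.3884
Contributions (O − E)²/E:
  (136 − 117.3884)²/117.3884 = 2.9508
  (76 − 94.6116)²/94.6116 = 3.6612
  (199 − 217.6116)²/217.6116 = 1.5918
  (194 − 175.3884)²/175.3884 = 1.9750
χ² = 2.9508 + 3.6612 + 1.5918 + 1.9750 = 10.18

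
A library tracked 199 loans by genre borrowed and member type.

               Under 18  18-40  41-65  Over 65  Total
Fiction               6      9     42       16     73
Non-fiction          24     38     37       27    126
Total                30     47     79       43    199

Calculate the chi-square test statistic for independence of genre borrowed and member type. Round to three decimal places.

19.060

Grand total N = 199.
Expected counts (row total × column total / N):
  Fiction, Under 18: 73×30/199 = 11.0050
  Fiction, 18-40: 73×47/199 = 17.2412
  Fiction, 41-65: 73×79/199 = 28.9799
  Fiction, Over 65: 73×43/199 = 15.7739
  Non-fiction, Under 18: 126×30/199 = 18.9950
  Non-fiction, 18-40: 126×47/199 = 29.7588
  Non-fiction, 41-65: 126×79/199 = 50.0201
  Non-fiction, Over 65: 126×43/199 = 27.2261
Contributions (O − E)²/E:
  (6 − 11.0050)²/11.0050 = 2.2762
  (9 − 17.2412)²/17.2412 = 3.9392
  (42 − 28.9799)²/28.9799 = 5.8497
  (16 − 15.7739)²/15.7739 = 0.0032
  (24 − 18.9950)²/18.9950 = 1.3188
  (38 − 29.7588)²/29.7588 = 2.2823
  (37 − 50.0201)²/50.0201 = 3.3891
  (27 − 27.2261)²/27.2261 = 0.0019
χ² = 2.2762 + 3.9392 + 5.8497 + 0.0032 + 1.3188 + 2.2823 + 3.3891 + 0.0019 = 19.060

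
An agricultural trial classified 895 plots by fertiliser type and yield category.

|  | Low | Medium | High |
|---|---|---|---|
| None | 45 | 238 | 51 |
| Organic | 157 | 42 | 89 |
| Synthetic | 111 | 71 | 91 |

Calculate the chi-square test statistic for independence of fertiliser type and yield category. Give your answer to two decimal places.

Row totals: 334, 288, 273. Column totals: 313, 351, 231. Grand total N = 895.
Expected counts (row total × column total / N):
  None, Low: 334×313/895 = 116.8067
  None, Medium: 334×351/895 = 130.9877
  None, High: 334×231/895 = 86.2056
  Organic, Low: 288×313/895 = 100.7196
  Organic, Medium: 288×351/895 = 112.9475
  Organic, High: 288×231/895 = 74.3330
  Synthetic, Low: 273×313/895 = 95.4737
  Synthetic, Medium: 273×351/895 = 107.0648
  Synthetic, High: 273×231/895 = 70.4615
Contributions (O − E)²/E:
  (45 − 116.8067)²/116.8067 = 44.1430
  (238 − 130.9877)²/130.9877 = 87.4252
  (51 − 86.2056)²/86.2056 = 14.3777
  (157 − 100.7196)²/100.7196 = 31.4485
  (42 − 112.9475)²/112.9475 = 44.5654
  (89 − 74.3330)²/74.3330 = 2.8940
  (111 − 95.4737)²/95.4737 = 2.5249
  (71 − 107.0648)²/107.0648 = 12.1484
  (91 − 70.4615)²/70.4615 = 5.9867
χ² = 44.1430 + 87.4252 + 14.3777 + 31.4485 + 44.5654 + 2.8940 + 2.5249 + 12.1484 + 5.9867 = 245.51

245.51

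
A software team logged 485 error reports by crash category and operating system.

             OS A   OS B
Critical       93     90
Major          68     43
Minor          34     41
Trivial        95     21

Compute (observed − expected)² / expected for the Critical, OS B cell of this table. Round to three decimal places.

3.666

Row total (Critical) = 183; column total (OS B) = 195; N = 485.
Expected count E = 183 × 195 / 485 = 73.5773.
Contribution = (O − E)²/E = (90 − 73.5773)² / 73.5773 = 3.666.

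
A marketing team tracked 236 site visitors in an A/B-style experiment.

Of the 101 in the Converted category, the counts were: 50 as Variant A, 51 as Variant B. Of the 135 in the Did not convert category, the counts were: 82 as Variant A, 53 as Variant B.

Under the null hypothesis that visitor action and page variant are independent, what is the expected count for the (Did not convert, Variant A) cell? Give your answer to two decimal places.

Row total (Did not convert) = 135; column total (Variant A) = 132; grand total N = 236.
Expected count = (row total × column total) / N = 135 × 132 / 236 = 75.51.

75.51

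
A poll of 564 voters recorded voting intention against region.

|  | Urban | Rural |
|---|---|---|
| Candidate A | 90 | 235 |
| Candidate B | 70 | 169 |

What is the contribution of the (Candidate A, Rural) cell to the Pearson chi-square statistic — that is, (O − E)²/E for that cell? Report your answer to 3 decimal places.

Row total (Candidate A) = 325; column total (Rural) = 404; N = 564.
Expected count E = 325 × 404 / 564 = 232.8014.
Contribution = (O − E)²/E = (235 − 232.8014)² / 232.8014 = 0.021.

0.021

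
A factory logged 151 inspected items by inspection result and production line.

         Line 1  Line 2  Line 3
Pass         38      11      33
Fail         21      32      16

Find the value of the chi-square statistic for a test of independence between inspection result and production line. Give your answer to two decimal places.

20.08

Row totals: 82, 69. Column totals: 59, 43, 49. Grand total N = 151.
Expected counts (row total × column total / N):
  Pass, Line 1: 82×59/151 = 32.0397
  Pass, Line 2: 82×43/151 = 23.3510
  Pass, Line 3: 82×49/151 = 26.6093
  Fail, Line 1: 69×59/151 = 26.9603
  Fail, Line 2: 69×43/151 = 19.6490
  Fail, Line 3: 69×49/151 = 22.3907
Contributions (O − E)²/E:
  (38 − 32.0397)²/32.0397 = 1.1088
  (11 − 23.3510)²/23.3510 = 6.5328
  (33 − 26.6093)²/26.6093 = 1.5348
  (21 − 26.9603)²/26.9603 = 1.3177
  (32 − 19.6490)²/19.6490 = 7.7636
  (16 − 22.3907)²/22.3907 = 1.8240
χ² = 1.1088 + 6.5328 + 1.5348 + 1.3177 + 7.7636 + 1.8240 = 20.08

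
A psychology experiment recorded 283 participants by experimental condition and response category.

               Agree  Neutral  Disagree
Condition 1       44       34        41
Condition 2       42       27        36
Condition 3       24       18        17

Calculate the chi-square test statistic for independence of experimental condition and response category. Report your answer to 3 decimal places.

0.972

Row totals: 119, 105, 59. Column totals: 110, 79, 94. Grand total N = 283.
Expected counts (row total × column total / N):
  Condition 1, Agree: 119×110/283 = 46.2544
  Condition 1, Neutral: 119×79/283 = 33.2191
  Condition 1, Disagree: 119×94/283 = 39.5265
  Condition 2, Agree: 105×110/283 = 40.8127
  Condition 2, Neutral: 105×79/283 = 29.3110
  Condition 2, Disagree: 105×94/283 = 34.8763
  Condition 3, Agree: 59×110/283 = 22.9329
  Condition 3, Neutral: 59×79/283 = 16.4700
  Condition 3, Disagree: 59×94/283 = 19.5972
Contributions (O − E)²/E:
  (44 − 46.2544)²/46.2544 = 0.1099
  (34 − 33.2191)²/33.2191 = 0.0184
  (41 − 39.5265)²/39.5265 = 0.0549
  (42 − 40.8127)²/40.8127 = 0.0345
  (27 − 29.3110)²/29.3110 = 0.1822
  (36 − 34.8763)²/34.8763 = 0.0362
  (24 − 22.9329)²/22.9329 = 0.0497
  (18 − 16.4700)²/16.4700 = 0.1421
  (17 − 19.5972)²/19.5972 = 0.3442
χ² = 0.1099 + 0.0184 + 0.0549 + 0.0345 + 0.1822 + 0.0362 + 0.0497 + 0.1421 + 0.3442 = 0.972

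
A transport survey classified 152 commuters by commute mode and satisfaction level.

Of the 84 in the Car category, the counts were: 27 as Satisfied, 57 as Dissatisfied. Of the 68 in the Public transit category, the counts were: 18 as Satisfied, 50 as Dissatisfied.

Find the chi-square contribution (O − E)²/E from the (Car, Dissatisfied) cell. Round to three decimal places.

Row total (Car) = 84; column total (Dissatisfied) = 107; N = 152.
Expected count E = 84 × 107 / 152 = 59.1316.
Contribution = (O − E)²/E = (57 − 59.1316)² / 59.1316 = 0.077.

0.077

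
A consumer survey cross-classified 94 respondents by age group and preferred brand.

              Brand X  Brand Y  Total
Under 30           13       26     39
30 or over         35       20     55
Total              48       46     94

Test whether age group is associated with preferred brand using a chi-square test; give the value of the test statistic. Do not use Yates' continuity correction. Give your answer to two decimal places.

Grand total N = 94.
Expected counts (row total × column total / N):
  Under 30, Brand X: 39×48/94 = 19.915
  Under 30, Brand Y: 39×46/94 = 19.085
  30 or over, Brand X: 55×48/94 = 28.085
  30 or over, Brand Y: 55×46/94 = 26.915
Contributions (O − E)²/E:
  (13 − 19.915)²/19.915 = 2.4011
  (26 − 19.085)²/19.085 = 2.5055
  (35 − 28.085)²/28.085 = 1.7026
  (20 − 26.915)²/26.915 = 1.7766
χ² = 2.4011 + 2.5055 + 1.7026 + 1.7766 = 8.39

8.39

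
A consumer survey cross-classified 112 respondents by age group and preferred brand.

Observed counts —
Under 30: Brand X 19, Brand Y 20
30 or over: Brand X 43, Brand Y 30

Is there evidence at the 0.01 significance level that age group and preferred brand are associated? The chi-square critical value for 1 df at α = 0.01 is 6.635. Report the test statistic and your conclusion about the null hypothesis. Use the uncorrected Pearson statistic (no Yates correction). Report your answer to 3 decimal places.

Row totals: 39, 73. Column totals: 62, 50. Grand total N = 112.
Expected counts (row total × column total / N):
  Under 30, Brand X: 39×62/112 = 21.5893
  Under 30, Brand Y: 39×50/112 = 17.4107
  30 or over, Brand X: 73×62/112 = 40.4107
  30 or over, Brand Y: 73×50/112 = 32.5893
Contributions (O − E)²/E:
  (19 − 21.5893)²/21.5893 = 0.3105
  (20 − 17.4107)²/17.4107 = 0.3851
  (43 − 40.4107)²/40.4107 = 0.1659
  (30 − 32.5893)²/32.5893 = 0.2057
χ² = 0.3105 + 0.3851 + 0.1659 + 0.2057 = 1.067
df = (2−1)(2−1) = 1. Since 1.067 < 6.635, fail to reject the null hypothesis of independence at α = 0.01.

1.067; fail to reject H₀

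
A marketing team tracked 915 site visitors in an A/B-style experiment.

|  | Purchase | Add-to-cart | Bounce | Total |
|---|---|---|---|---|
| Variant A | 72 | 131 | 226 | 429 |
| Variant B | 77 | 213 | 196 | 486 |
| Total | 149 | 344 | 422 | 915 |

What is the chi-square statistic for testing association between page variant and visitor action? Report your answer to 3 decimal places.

Grand total N = 915.
Expected counts (row total × column total / N):
  Variant A, Purchase: 429×149/915 = 69.8590
  Variant A, Add-to-cart: 429×344/915 = 161.2852
  Variant A, Bounce: 429×422/915 = 197.8557
  Variant B, Purchase: 486×149/915 = 79.1410
  Variant B, Add-to-cart: 486×344/915 = 182.7148
  Variant B, Bounce: 486×422/915 = 224.1443
Contributions (O − E)²/E:
  (72 − 69.8590)²/69.8590 = 0.0656
  (131 − 161.2852)²/161.2852 = 5.6868
  (226 − 197.8557)²/197.8557 = 4.0034
  (77 − 79.1410)²/79.1410 = 0.0579
  (213 − 182.7148)²/182.7148 = 5.0198
  (196 − 224.1443)²/224.1443 = 3.5339
χ² = 0.0656 + 5.6868 + 4.0034 + 0.0579 + 5.0198 + 3.5339 = 18.367

18.367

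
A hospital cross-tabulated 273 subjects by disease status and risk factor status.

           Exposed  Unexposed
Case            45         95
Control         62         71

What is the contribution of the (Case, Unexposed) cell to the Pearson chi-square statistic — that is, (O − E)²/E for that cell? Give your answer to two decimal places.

1.14

Row total (Case) = 140; column total (Unexposed) = 166; N = 273.
Expected count E = 140 × 166 / 273 = 85.128.
Contribution = (O − E)²/E = (95 − 85.128)² / 85.128 = 1.14.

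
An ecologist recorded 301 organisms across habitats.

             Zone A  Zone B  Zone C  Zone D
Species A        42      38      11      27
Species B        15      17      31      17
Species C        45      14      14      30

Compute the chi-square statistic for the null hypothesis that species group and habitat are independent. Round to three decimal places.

Row totals: 118, 80, 103. Column totals: 102, 69, 56, 74. Grand total N = 301.
Expected counts (row total × column total / N):
  Species A, Zone A: 118×102/301 = 39.98671
  Species A, Zone B: 118×69/301 = 27.04983
  Species A, Zone C: 118×56/301 = 21.95349
  Species A, Zone D: 118×74/301 = 29.00997
  Species B, Zone A: 80×102/301 = 27.10963
  Species B, Zone B: 80×69/301 = 18.33887
  Species B, Zone C: 80×56/301 = 14.88372
  Species B, Zone D: 80×74/301 = 19.66777
  Species C, Zone A: 103×102/301 = 34.90365
  Species C, Zone B: 103×69/301 = 23.61130
  Species C, Zone C: 103×56/301 = 19.16279
  Species C, Zone D: 103×74/301 = 25.32226
Contributions (O − E)²/E:
  (42 − 39.98671)²/39.98671 = 0.1014
  (38 − 27.04983)²/27.04983 = 4.4328
  (11 − 21.95349)²/21.95349 = 5.4651
  (27 − 29.00997)²/29.00997 = 0.1393
  (15 − 27.10963)²/27.10963 = 5.4093
  (17 − 18.33887)²/18.33887 = 0.0977
  (31 − 14.88372)²/14.88372 = 17.4509
  (17 − 19.66777)²/19.66777 = 0.3619
  (45 − 34.90365)²/34.90365 = 2.9205
  (14 − 23.61130)²/23.61130 = 3.9124
  (14 − 19.16279)²/19.16279 = 1.3909
  (30 − 25.32226)²/25.32226 = 0.8641
χ² = 0.1014 + 4.4328 + 5.4651 + 0.1393 + 5.4093 + 0.0977 + 17.4509 + 0.3619 + 2.9205 + 3.9124 + 1.3909 + 0.8641 = 42.546

42.546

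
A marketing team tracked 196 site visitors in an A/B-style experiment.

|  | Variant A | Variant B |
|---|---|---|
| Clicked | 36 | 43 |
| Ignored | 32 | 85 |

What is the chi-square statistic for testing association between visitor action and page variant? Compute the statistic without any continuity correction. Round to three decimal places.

6.909

Row totals: 79, 117. Column totals: 68, 128. Grand total N = 196.
Expected counts (row total × column total / N):
  Clicked, Variant A: 79×68/196 = 27.4082
  Clicked, Variant B: 79×128/196 = 51.5918
  Ignored, Variant A: 117×68/196 = 40.5918
  Ignored, Variant B: 117×128/196 = 76.4082
Contributions (O − E)²/E:
  (36 − 27.4082)²/27.4082 = 2.6933
  (43 − 51.5918)²/51.5918 = 1.4308
  (32 − 40.5918)²/40.5918 = 1.8186
  (85 − 76.4082)²/76.4082 = 0.9661
χ² = 2.6933 + 1.4308 + 1.8186 + 0.9661 = 6.909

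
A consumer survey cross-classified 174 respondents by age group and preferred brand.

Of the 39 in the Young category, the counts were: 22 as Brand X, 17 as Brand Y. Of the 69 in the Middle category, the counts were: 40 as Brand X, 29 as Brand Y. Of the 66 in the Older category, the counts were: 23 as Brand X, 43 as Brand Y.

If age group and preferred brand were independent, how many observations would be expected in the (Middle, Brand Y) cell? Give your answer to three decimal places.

Row total (Middle) = 69; column total (Brand Y) = 89; grand total N = 174.
Expected count = (row total × column total) / N = 69 × 89 / 174 = 35.293.

35.293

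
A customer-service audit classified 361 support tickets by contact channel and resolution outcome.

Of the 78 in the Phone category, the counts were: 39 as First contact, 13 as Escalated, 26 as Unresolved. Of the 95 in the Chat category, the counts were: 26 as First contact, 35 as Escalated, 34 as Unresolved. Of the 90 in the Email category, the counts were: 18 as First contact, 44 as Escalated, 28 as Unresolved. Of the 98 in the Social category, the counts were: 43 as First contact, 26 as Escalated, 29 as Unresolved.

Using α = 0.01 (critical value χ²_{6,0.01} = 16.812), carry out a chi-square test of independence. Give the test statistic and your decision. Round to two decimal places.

30.26; reject H₀

Row totals: 78, 95, 90, 98. Column totals: 126, 118, 117. Grand total N = 361.
Expected counts (row total × column total / N):
  Phone, First contact: 78×126/361 = 27.224
  Phone, Escalated: 78×118/361 = 25.496
  Phone, Unresolved: 78×117/361 = 25.280
  Chat, First contact: 95×126/361 = 33.158
  Chat, Escalated: 95×118/361 = 31.053
  Chat, Unresolved: 95×117/361 = 30.789
  Email, First contact: 90×126/361 = 31.413
  Email, Escalated: 90×118/361 = 29.418
  Email, Unresolved: 90×117/361 = 29.169
  Social, First contact: 98×126/361 = 34.205
  Social, Escalated: 98×118/361 = 32.033
  Social, Unresolved: 98×117/361 = 31.762
Contributions (O − E)²/E:
  (39 − 27.224)²/27.224 = 5.0938
  (13 − 25.496)²/25.496 = 6.1245
  (26 − 25.280)²/25.280 = 0.0205
  (26 − 33.158)²/33.158 = 1.5452
  (35 − 31.053)²/31.053 = 0.5017
  (34 − 30.789)²/30.789 = 0.3349
  (18 − 31.413)²/31.413 = 5.7272
  (44 − 29.418)²/29.418 = 7.2280
  (28 − 29.169)²/29.169 = 0.0468
  (43 − 34.205)²/34.205 = 2.2614
  (26 − 32.033)²/32.033 = 1.1362
  (29 − 31.762)²/31.762 = 0.2402
χ² = 5.0938 + 6.1245 + 0.0205 + 1.5452 + 0.5017 + 0.3349 + 5.7272 + 7.2280 + 0.0468 + 2.2614 + 1.1362 + 0.2402 = 30.26
df = (4−1)(3−1) = 6. Since 30.26 > 16.812, reject the null hypothesis of independence at α = 0.01.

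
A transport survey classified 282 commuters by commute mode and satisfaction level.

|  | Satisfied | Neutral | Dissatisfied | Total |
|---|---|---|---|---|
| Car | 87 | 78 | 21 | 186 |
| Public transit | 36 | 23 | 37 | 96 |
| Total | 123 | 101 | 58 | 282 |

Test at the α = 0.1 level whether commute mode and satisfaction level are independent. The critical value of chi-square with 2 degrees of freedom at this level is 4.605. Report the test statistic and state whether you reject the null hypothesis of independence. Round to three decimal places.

Grand total N = 282.
Expected counts (row total × column total / N):
  Car, Satisfied: 186×123/282 = 81.12766
  Car, Neutral: 186×101/282 = 66.61702
  Car, Dissatisfied: 186×58/282 = 38.25532
  Public transit, Satisfied: 96×123/282 = 41.87234
  Public transit, Neutral: 96×101/282 = 34.38298
  Public transit, Dissatisfied: 96×58/282 = 19.74468
Contributions (O − E)²/E:
  (87 − 81.12766)²/81.12766 = 0.4251
  (78 − 66.61702)²/66.61702 = 1.9450
  (21 − 38.25532)²/38.25532 = 7.7831
  (36 − 41.87234)²/41.87234 = 0.8236
  (23 − 34.38298)²/34.38298 = 3.7685
  (37 − 19.74468)²/19.74468 = 15.0798
χ² = 0.4251 + 1.9450 + 7.7831 + 0.8236 + 3.7685 + 15.0798 = 29.825
df = (2−1)(3−1) = 2. Since 29.825 > 4.605, reject the null hypothesis of independence at α = 0.1.

29.825; reject H₀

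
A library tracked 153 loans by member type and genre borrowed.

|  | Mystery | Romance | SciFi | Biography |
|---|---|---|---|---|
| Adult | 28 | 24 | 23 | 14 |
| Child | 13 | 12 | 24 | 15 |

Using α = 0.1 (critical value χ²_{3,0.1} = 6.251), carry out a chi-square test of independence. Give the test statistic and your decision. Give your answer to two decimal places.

Row totals: 89, 64. Column totals: 41, 36, 47, 29. Grand total N = 153.
Expected counts (row total × column total / N):
  Adult, Mystery: 89×41/153 = 23.850
  Adult, Romance: 89×36/153 = 20.941
  Adult, SciFi: 89×47/153 = 27.340
  Adult, Biography: 89×29/153 = 16.869
  Child, Mystery: 64×41/153 = 17.150
  Child, Romance: 64×36/153 = 15.059
  Child, SciFi: 64×47/153 = 19.660
  Child, Biography: 64×29/153 = 12.131
Contributions (O − E)²/E:
  (28 − 23.850)²/23.850 = 0.7221
  (24 − 20.941)²/20.941 = 0.4468
  (23 − 27.340)²/27.340 = 0.6889
  (14 − 16.869)²/16.869 = 0.4879
  (13 − 17.150)²/17.150 = 1.0042
  (12 − 15.059)²/15.059 = 0.6214
  (24 − 19.660)²/19.660 = 0.9581
  (15 − 12.131)²/12.131 = 0.6785
χ² = 0.7221 + 0.4468 + 0.6889 + 0.4879 + 1.0042 + 0.6214 + 0.9581 + 0.6785 = 5.61
df = (2−1)(4−1) = 3. Since 5.61 < 6.251, fail to reject the null hypothesis of independence at α = 0.1.

5.61; fail to reject H₀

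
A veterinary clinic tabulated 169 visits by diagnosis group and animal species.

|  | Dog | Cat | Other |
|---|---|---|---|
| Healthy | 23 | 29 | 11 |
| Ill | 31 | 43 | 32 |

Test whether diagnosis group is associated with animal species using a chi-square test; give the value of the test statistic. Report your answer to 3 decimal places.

3.445

Row totals: 63, 106. Column totals: 54, 72, 43. Grand total N = 169.
Expected counts (row total × column total / N):
  Healthy, Dog: 63×54/169 = 20.1302
  Healthy, Cat: 63×72/169 = 26.8402
  Healthy, Other: 63×43/169 = 16.0296
  Ill, Dog: 106×54/169 = 33.8698
  Ill, Cat: 106×72/169 = 45.1598
  Ill, Other: 106×43/169 = 26.9704
Contributions (O − E)²/E:
  (23 − 20.1302)²/20.1302 = 0.4091
  (29 − 26.8402)²/26.8402 = 0.1738
  (11 − 16.0296)²/16.0296 = 1.5781
  (31 − 33.8698)²/33.8698 = 0.2432
  (43 − 45.1598)²/45.1598 = 0.1033
  (32 − 26.9704)²/26.9704 = 0.9379
χ² = 0.4091 + 0.1738 + 1.5781 + 0.2432 + 0.1033 + 0.9379 = 3.445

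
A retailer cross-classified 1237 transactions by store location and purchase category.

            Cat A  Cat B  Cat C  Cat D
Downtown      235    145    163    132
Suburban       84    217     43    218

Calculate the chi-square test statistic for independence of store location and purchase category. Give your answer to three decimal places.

167.910

Row totals: 675, 562. Column totals: 319, 362, 206, 350. Grand total N = 1237.
Expected counts (row total × column total / N):
  Downtown, Cat A: 675×319/1237 = 174.0703
  Downtown, Cat B: 675×362/1237 = 197.5344
  Downtown, Cat C: 675×206/1237 = 112.4091
  Downtown, Cat D: 675×350/1237 = 190.9863
  Suburban, Cat A: 562×319/1237 = 144.9297
  Suburban, Cat B: 562×362/1237 = 164.4656
  Suburban, Cat C: 562×206/1237 = 93.5909
  Suburban, Cat D: 562×350/1237 = 159.0137
Contributions (O − E)²/E:
  (235 − 174.0703)²/174.0703 = 21.3272
  (145 − 197.5344)²/197.5344 = 13.9716
  (163 − 112.4091)²/112.4091 = 22.7690
  (132 − 190.9863)²/190.9863 = 18.2180
  (84 − 144.9297)²/144.9297 = 25.6154
  (217 − 164.4656)²/164.4656 = 16.7808
  (43 − 93.5909)²/93.5909 = 27.3471
  (218 − 159.0137)²/159.0137 = 21.8810
χ² = 21.3272 + 13.9716 + 22.7690 + 18.2180 + 25.6154 + 16.7808 + 27.3471 + 21.8810 = 167.910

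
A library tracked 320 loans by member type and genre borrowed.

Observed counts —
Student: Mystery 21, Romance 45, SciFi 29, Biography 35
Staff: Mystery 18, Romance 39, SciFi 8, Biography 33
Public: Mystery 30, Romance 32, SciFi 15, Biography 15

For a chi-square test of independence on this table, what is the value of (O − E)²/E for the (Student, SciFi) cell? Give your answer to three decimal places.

2.936

Row total (Student) = 130; column total (SciFi) = 52; N = 320.
Expected count E = 130 × 52 / 320 = 21.1250.
Contribution = (O − E)²/E = (29 − 21.1250)² / 21.1250 = 2.936.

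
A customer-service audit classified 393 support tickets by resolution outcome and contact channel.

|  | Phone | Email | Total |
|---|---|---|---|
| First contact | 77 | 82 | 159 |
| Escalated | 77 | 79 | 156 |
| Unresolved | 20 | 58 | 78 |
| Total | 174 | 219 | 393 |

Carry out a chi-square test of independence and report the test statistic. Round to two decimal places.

Grand total N = 393.
Expected counts (row total × column total / N):
  First contact, Phone: 159×174/393 = 70.397
  First contact, Email: 159×219/393 = 88.603
  Escalated, Phone: 156×174/393 = 69.069
  Escalated, Email: 156×219/393 = 86.931
  Unresolved, Phone: 78×174/393 = 34.534
  Unresolved, Email: 78×219/393 = 43.466
Contributions (O − E)²/E:
  (77 − 70.397)²/70.397 = 0.6193
  (82 − 88.603)²/88.603 = 0.4921
  (77 − 69.069)²/69.069 = 0.9107
  (79 − 86.931)²/86.931 = 0.7236
  (20 − 34.534)²/34.534 = 6.1168
  (58 − 43.466)²/43.466 = 4.8598
χ² = 0.6193 + 0.4921 + 0.9107 + 0.7236 + 6.1168 + 4.8598 = 13.72

13.72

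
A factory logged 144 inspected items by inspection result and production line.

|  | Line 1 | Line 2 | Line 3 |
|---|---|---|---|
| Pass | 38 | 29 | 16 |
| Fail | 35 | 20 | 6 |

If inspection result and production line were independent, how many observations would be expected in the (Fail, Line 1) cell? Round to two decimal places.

30.92

Row total (Fail) = 61; column total (Line 1) = 73; grand total N = 144.
Expected count = (row total × column total) / N = 61 × 73 / 144 = 30.92.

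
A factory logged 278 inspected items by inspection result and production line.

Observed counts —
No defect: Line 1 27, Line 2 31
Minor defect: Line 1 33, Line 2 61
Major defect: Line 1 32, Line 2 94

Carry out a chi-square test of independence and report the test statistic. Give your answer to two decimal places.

8.29

Row totals: 58, 94, 126. Column totals: 92, 186. Grand total N = 278.
Expected counts (row total × column total / N):
  No defect, Line 1: 58×92/278 = 19.194
  No defect, Line 2: 58×186/278 = 38.806
  Minor defect, Line 1: 94×92/278 = 31.108
  Minor defect, Line 2: 94×186/278 = 62.892
  Major defect, Line 1: 126×92/278 = 41.698
  Major defect, Line 2: 126×186/278 = 84.302
Contributions (O − E)²/E:
  (27 − 19.194)²/19.194 = 3.1746
  (31 − 38.806)²/38.806 = 1.5702
  (33 − 31.108)²/31.108 = 0.1151
  (61 − 62.892)²/62.892 = 0.0569
  (32 − 41.698)²/41.698 = 2.2555
  (94 − 84.302)²/84.302 = 1.1156
χ² = 3.1746 + 1.5702 + 0.1151 + 0.0569 + 2.2555 + 1.1156 = 8.29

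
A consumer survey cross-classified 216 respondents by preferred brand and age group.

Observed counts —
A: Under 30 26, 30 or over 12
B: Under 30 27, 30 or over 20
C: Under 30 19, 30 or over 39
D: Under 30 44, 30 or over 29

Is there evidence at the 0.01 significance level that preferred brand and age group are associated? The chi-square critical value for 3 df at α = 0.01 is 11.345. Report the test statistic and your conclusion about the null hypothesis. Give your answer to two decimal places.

Row totals: 38, 47, 58, 73. Column totals: 116, 100. Grand total N = 216.
Expected counts (row total × column total / N):
  A, Under 30: 38×116/216 = 20.407
  A, 30 or over: 38×100/216 = 17.593
  B, Under 30: 47×116/216 = 25.241
  B, 30 or over: 47×100/216 = 21.759
  C, Under 30: 58×116/216 = 31.148
  C, 30 or over: 58×100/216 = 26.852
  D, Under 30: 73×116/216 = 39.204
  D, 30 or over: 73×100/216 = 33.796
Contributions (O − E)²/E:
  (26 − 20.407)²/20.407 = 1.5329
  (12 − 17.593)²/17.593 = 1.7781
  (27 − 25.241)²/25.241 = 0.1226
  (20 − 21.759)²/21.759 = 0.1422
  (19 − 31.148)²/31.148 = 4.7378
  (39 − 26.852)²/26.852 = 5.4958
  (44 − 39.204)²/39.204 = 0.5867
  (29 − 33.796)²/33.796 = 0.6806
χ² = 1.5329 + 1.7781 + 0.1226 + 0.1422 + 4.7378 + 5.4958 + 0.5867 + 0.6806 = 15.08
df = (4−1)(2−1) = 3. Since 15.08 > 11.345, reject the null hypothesis of independence at α = 0.01.

15.08; reject H₀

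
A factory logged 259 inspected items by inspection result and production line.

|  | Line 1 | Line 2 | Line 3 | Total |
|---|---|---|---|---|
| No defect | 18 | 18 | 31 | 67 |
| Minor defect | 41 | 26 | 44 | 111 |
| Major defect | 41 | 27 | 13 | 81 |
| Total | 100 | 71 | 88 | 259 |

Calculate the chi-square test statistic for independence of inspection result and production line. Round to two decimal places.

Grand total N = 259.
Expected counts (row total × column total / N):
  No defect, Line 1: 67×100/259 = 25.869
  No defect, Line 2: 67×71/259 = 18.367
  No defect, Line 3: 67×88/259 = 22.764
  Minor defect, Line 1: 111×100/259 = 42.857
  Minor defect, Line 2: 111×71/259 = 30.429
  Minor defect, Line 3: 111×88/259 = 37.714
  Major defect, Line 1: 81×100/259 = 31.274
  Major defect, Line 2: 81×71/259 = 22.205
  Major defect, Line 3: 81×88/259 = 27.521
Contributions (O − E)²/E:
  (18 − 25.869)²/25.869 = 2.3936
  (18 − 18.367)²/18.367 = 0.0073
  (31 − 22.764)²/22.764 = 2.9798
  (41 − 42.857)²/42.857 = 0.0805
  (26 − 30.429)²/30.429 = 0.6446
  (44 − 37.714)²/37.714 = 1.0477
  (41 − 31.274)²/31.274 = 3.0247
  (27 − 22.205)²/22.205 = 1.0354
  (13 − 27.521)²/27.521 = 7.6618
χ² = 2.3936 + 0.0073 + 2.9798 + 0.0805 + 0.6446 + 1.0477 + 3.0247 + 1.0354 + 7.6618 = 18.88

18.88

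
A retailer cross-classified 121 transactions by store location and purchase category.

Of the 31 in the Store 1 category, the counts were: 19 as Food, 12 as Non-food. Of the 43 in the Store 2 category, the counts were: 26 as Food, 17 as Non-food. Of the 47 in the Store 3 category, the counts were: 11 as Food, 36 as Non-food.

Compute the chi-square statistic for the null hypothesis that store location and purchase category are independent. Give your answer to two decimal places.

Row totals: 31, 43, 47. Column totals: 56, 65. Grand total N = 121.
Expected counts (row total × column total / N):
  Store 1, Food: 31×56/121 = 14.347
  Store 1, Non-food: 31×65/121 = 16.653
  Store 2, Food: 43×56/121 = 19.901
  Store 2, Non-food: 43×65/121 = 23.099
  Store 3, Food: 47×56/121 = 21.752
  Store 3, Non-food: 47×65/121 = 25.248
Contributions (O − E)²/E:
  (19 − 14.347)²/14.347 = 1.5091
  (12 − 16.653)²/16.653 = 1.3001
  (26 − 19.901)²/19.901 = 1.8691
  (17 − 23.099)²/23.099 = 1.6104
  (11 − 21.752)²/21.752 = 5.3147
  (36 − 25.248)²/25.248 = 4.5788
χ² = 1.5091 + 1.3001 + 1.8691 + 1.6104 + 5.3147 + 4.5788 = 16.18

16.18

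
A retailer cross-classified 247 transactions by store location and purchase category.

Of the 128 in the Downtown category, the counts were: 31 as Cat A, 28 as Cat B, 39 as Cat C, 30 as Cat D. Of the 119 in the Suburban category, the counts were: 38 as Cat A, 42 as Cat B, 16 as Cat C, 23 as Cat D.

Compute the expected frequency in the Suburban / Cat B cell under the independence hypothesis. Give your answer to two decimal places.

33.72

Row total (Suburban) = 119; column total (Cat B) = 70; grand total N = 247.
Expected count = (row total × column total) / N = 119 × 70 / 247 = 33.72.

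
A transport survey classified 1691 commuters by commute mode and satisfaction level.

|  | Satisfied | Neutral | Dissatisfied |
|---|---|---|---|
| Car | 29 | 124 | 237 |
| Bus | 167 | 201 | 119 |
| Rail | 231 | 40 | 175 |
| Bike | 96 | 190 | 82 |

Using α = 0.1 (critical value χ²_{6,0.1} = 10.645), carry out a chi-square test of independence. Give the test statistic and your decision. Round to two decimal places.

368.98; reject H₀

Row totals: 390, 487, 446, 368. Column totals: 523, 555, 613. Grand total N = 1691.
Expected counts (row total × column total / N):
  Car, Satisfied: 390×523/1691 = 120.621
  Car, Neutral: 390×555/1691 = 128.001
  Car, Dissatisfied: 390×613/1691 = 141.378
  Bus, Satisfied: 487×523/1691 = 150.622
  Bus, Neutral: 487×555/1691 = 159.837
  Bus, Dissatisfied: 487×613/1691 = 176.541
  Rail, Satisfied: 446×523/1691 = 137.941
  Rail, Neutral: 446×555/1691 = 146.381
  Rail, Dissatisfied: 446×613/1691 = 161.678
  Bike, Satisfied: 368×523/1691 = 113.817
  Bike, Neutral: 368×555/1691 = 120.781
  Bike, Dissatisfied: 368×613/1691 = 133.403
Contributions (O − E)²/E:
  (29 − 120.621)²/120.621 = 69.5933
  (124 − 128.001)²/128.001 = 0.1251
  (237 − 141.378)²/141.378 = 64.6746
  (167 − 150.622)²/150.622 = 1.7809
  (201 − 159.837)²/159.837 = 10.6008
  (119 − 176.541)²/176.541 = 18.7547
  (231 − 137.941)²/137.941 = 62.7803
  (40 − 146.381)²/146.381 = 77.3114
  (175 − 161.678)²/161.678 = 1.0977
  (96 − 113.817)²/113.817 = 2.7891
  (190 − 120.781)²/120.781 = 39.6691
  (82 − 133.403)²/133.403 = 19.8067
χ² = 69.5933 + 0.1251 + 64.6746 + 1.7809 + 10.6008 + 18.7547 + 62.7803 + 77.3114 + 1.0977 + 2.7891 + 39.6691 + 19.8067 = 368.98
df = (4−1)(3−1) = 6. Since 368.98 > 10.645, reject the null hypothesis of independence at α = 0.1.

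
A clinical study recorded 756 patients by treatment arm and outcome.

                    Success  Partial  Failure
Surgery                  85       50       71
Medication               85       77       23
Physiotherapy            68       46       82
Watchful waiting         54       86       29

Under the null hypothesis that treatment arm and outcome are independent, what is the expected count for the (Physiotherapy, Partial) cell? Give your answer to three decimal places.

Row total (Physiotherapy) = 196; column total (Partial) = 259; grand total N = 756.
Expected count = (row total × column total) / N = 196 × 259 / 756 = 67.148.

67.148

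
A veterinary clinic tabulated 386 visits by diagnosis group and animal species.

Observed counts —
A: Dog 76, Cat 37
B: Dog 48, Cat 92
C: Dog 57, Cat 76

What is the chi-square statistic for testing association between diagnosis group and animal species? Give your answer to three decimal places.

Row totals: 113, 140, 133. Column totals: 181, 205. Grand total N = 386.
Expected counts (row total × column total / N):
  A, Dog: 113×181/386 = 52.98705
  A, Cat: 113×205/386 = 60.01295
  B, Dog: 140×181/386 = 65.64767
  B, Cat: 140×205/386 = 74.35233
  C, Dog: 133×181/386 = 62.36528
  C, Cat: 133×205/386 = 70.63472
Contributions (O − E)²/E:
  (76 − 52.98705)²/52.98705 = 9.9948
  (37 − 60.01295)²/60.01295 = 8.8247
  (48 − 65.64767)²/65.64767 = 4.7441
  (92 − 74.35233)²/74.35233 = 4.1887
  (57 − 62.36528)²/62.36528 = 0.4616
  (76 − 70.63472)²/70.63472 = 0.4075
χ² = 9.9948 + 8.8247 + 4.7441 + 4.1887 + 0.4616 + 0.4075 = 28.621

28.621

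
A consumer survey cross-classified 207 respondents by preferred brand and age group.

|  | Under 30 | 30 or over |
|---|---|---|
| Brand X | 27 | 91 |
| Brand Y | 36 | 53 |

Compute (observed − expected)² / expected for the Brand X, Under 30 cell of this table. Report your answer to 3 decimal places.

Row total (Brand X) = 118; column total (Under 30) = 63; N = 207.
Expected count E = 118 × 63 / 207 = 35.9130.
Contribution = (O − E)²/E = (27 − 35.9130)² / 35.9130 = 2.212.

2.212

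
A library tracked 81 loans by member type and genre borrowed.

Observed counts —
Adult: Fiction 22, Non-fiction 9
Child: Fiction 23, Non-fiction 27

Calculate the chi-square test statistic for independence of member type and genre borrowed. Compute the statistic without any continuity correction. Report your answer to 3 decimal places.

Row totals: 31, 50. Column totals: 45, 36. Grand total N = 81.
Expected counts (row total × column total / N):
  Adult, Fiction: 31×45/81 = 17.2222
  Adult, Non-fiction: 31×36/81 = 13.7778
  Child, Fiction: 50×45/81 = 27.7778
  Child, Non-fiction: 50×36/81 = 22.2222
Contributions (O − E)²/E:
  (22 − 17.2222)²/17.2222 = 1.3255
  (9 − 13.7778)²/13.7778 = 1.6568
  (23 − 27.7778)²/27.7778 = 0.8218
  (27 − 22.2222)²/22.2222 = 1.0272
χ² = 1.3255 + 1.6568 + 0.8218 + 1.0272 = 4.831

4.831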